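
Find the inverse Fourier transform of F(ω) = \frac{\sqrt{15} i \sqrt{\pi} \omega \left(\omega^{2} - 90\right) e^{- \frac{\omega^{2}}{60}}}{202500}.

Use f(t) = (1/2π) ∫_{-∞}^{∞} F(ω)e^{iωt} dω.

f(t) = 2 t^{3} e^{- 15 t^{2}}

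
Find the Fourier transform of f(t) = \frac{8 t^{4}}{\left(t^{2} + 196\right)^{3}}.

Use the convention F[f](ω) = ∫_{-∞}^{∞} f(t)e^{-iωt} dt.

F(ω) = \frac{\pi \left(196 \omega^{2} - 70 \left|{\omega}\right| + 3\right) e^{- 14 \left|{\omega}\right|}}{14}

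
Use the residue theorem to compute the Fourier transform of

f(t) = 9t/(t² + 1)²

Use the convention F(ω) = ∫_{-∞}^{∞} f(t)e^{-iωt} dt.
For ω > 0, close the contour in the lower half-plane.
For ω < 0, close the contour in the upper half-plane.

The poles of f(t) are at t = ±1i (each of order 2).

Let g(z) = f(z)e^{-iωz}; for large |z| the factor e^{-iωz} decays in the lower half-plane when ω > 0 and in the upper half-plane when ω < 0.

Case ω > 0 (lower half-plane, clockwise contour ⇒ F(ω) = -2πi·ΣRes):
  Res_{z = - i} g(z) = \frac{9 \omega e^{- \omega}}{4} (pole of order 2)
  F(ω) = -2πi·ΣRes = - \frac{9 i \pi \omega e^{- \omega}}{2}

Case ω < 0 (upper half-plane, counterclockwise contour ⇒ F(ω) = +2πi·ΣRes):
  Res_{z = i} g(z) = - \frac{9 \omega e^{\omega}}{4} (pole of order 2)
  F(ω) = 2πi·ΣRes = - \frac{9 i \pi \omega e^{\omega}}{2}

Both cases combine into a single formula in |ω|:

F(ω) = - \frac{9 i \pi \omega e^{- \left|{\omega}\right|}}{2}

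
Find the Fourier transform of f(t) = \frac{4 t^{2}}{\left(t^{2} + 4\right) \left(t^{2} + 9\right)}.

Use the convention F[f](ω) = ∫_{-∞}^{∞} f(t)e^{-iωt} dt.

F(ω) = \frac{4 \pi \left(3 - 2 e^{\left|{\omega}\right|}\right) e^{- 3 \left|{\omega}\right|}}{5}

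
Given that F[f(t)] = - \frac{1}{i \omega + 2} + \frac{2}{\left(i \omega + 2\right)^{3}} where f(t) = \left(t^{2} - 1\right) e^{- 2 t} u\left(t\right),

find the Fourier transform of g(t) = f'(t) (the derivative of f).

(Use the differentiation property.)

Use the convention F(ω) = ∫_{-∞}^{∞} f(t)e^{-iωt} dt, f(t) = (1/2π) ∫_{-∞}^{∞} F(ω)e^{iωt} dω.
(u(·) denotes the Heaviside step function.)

F[g](ω) = \frac{i \omega \left(2 i \omega - \left(i \omega + 2\right)^{3} + 4\right)}{\left(i \omega + 2\right)^{4}}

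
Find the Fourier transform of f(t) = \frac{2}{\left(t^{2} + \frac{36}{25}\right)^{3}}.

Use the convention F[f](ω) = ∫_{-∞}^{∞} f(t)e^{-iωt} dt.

F(ω) = \frac{125 \pi \left(12 \omega^{2} + 30 \left|{\omega}\right| + 25\right) e^{- \frac{6 \left|{\omega}\right|}{5}}}{10368}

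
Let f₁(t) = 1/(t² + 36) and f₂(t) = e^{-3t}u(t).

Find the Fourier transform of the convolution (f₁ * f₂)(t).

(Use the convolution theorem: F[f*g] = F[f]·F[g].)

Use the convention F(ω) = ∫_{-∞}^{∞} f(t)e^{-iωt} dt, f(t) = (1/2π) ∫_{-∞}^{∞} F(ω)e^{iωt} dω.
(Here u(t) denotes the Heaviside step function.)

F[f₁*f₂](ω) = \frac{\pi e^{- 6 \left|{\omega}\right|}}{6 \left(i \omega + 3\right)}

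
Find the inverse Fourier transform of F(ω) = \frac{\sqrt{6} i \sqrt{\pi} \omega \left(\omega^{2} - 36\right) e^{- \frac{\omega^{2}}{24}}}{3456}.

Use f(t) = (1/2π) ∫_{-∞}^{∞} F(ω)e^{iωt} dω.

f(t) = 3 t^{3} e^{- 6 t^{2}}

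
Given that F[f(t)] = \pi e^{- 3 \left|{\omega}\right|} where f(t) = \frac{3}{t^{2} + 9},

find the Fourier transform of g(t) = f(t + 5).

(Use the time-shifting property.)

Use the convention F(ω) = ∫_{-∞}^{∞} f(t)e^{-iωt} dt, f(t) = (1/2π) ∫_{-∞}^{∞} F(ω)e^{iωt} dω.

F[g](ω) = \pi e^{5 i \omega - 3 \left|{\omega}\right|}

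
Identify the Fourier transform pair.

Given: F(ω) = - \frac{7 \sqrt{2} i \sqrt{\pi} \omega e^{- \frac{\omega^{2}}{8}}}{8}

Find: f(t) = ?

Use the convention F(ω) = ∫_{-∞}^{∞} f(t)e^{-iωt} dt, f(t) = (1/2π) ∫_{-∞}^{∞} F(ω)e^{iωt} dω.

f(t) = 7 t e^{- 2 t^{2}}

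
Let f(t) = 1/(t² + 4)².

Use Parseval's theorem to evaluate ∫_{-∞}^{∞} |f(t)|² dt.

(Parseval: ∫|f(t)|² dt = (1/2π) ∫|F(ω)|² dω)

∫|f(t)|² dt = \frac{5 \pi}{2048}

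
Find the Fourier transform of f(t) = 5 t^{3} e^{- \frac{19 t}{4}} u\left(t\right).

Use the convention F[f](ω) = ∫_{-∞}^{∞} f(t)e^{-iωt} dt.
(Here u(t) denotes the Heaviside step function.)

F(ω) = \frac{7680}{\left(4 i \omega + 19\right)^{4}}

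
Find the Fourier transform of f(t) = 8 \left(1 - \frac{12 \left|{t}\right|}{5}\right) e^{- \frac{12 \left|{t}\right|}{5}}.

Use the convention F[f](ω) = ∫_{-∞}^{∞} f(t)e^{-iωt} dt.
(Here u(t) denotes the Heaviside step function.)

F(ω) = \frac{48000 \omega^{2}}{\left(25 \omega^{2} + 144\right)^{2}}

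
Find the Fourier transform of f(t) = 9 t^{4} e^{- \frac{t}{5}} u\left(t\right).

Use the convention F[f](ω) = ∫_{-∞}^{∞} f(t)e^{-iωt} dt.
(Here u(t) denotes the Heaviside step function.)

F(ω) = \frac{675000}{\left(5 i \omega + 1\right)^{5}}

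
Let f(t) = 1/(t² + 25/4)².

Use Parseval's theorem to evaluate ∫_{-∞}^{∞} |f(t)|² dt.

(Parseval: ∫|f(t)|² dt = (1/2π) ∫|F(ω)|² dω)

∫|f(t)|² dt = \frac{8 \pi}{15625}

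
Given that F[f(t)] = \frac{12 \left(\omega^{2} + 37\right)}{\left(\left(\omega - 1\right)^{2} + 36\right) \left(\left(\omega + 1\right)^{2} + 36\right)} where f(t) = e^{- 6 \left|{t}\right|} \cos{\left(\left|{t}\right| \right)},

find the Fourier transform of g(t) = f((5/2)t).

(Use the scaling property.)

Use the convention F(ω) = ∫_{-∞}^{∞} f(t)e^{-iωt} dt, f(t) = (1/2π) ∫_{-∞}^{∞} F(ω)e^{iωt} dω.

F[g](ω) = \frac{120 \left(4 \omega^{2} + 925\right)}{16 \omega^{4} + 7000 \omega^{2} + 855625}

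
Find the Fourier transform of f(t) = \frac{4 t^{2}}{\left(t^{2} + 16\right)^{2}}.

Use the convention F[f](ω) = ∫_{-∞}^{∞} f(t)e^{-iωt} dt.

F(ω) = \frac{\pi \left(1 - 4 \left|{\omega}\right|\right) e^{- 4 \left|{\omega}\right|}}{2}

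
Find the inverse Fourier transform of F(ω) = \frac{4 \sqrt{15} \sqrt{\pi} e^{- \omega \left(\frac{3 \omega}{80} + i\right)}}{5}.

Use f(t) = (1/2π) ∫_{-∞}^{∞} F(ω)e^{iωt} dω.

f(t) = 8 e^{- \frac{20 \left(t - 1\right)^{2}}{3}}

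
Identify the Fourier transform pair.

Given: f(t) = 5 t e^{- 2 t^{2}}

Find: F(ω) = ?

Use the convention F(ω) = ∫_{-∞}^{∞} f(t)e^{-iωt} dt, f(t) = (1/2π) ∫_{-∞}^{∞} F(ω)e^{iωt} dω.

F(ω) = - \frac{5 \sqrt{2} i \sqrt{\pi} \omega e^{- \frac{\omega^{2}}{8}}}{8}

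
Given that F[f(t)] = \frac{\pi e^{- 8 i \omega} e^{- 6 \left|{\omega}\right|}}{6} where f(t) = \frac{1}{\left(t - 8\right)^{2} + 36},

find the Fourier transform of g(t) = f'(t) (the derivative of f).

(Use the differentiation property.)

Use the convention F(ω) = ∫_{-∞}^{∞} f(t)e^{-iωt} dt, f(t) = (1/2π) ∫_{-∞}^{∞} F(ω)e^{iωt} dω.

F[g](ω) = \frac{i \pi \omega e^{- 8 i \omega - 6 \left|{\omega}\right|}}{6}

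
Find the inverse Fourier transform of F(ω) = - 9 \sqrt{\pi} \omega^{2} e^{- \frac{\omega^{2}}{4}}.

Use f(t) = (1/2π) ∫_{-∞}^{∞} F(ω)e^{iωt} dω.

f(t) = 9 \left(4 t^{2} - 2\right) e^{- t^{2}}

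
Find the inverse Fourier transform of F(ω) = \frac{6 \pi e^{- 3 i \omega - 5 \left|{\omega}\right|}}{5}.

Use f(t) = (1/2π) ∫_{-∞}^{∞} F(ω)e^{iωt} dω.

f(t) = \frac{6}{\left(t - 3\right)^{2} + 25}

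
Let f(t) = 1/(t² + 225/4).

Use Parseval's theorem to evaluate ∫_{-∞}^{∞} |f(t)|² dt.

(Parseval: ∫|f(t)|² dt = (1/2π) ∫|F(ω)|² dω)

∫|f(t)|² dt = \frac{4 \pi}{3375}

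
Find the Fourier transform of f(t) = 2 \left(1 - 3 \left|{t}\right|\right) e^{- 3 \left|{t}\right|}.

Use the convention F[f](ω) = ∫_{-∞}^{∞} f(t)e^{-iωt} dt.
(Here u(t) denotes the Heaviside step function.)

F(ω) = \frac{24 \omega^{2}}{\left(\omega^{2} + 9\right)^{2}}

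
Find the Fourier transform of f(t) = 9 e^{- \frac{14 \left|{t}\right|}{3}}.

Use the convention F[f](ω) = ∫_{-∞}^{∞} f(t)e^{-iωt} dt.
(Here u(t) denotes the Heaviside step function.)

F(ω) = \frac{756}{9 \omega^{2} + 196}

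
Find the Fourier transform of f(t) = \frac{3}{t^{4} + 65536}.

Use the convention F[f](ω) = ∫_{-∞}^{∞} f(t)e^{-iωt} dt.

F(ω) = \frac{3 \pi e^{- 8 \sqrt{2} \left|{\omega}\right|} \sin{\left(8 \sqrt{2} \left|{\omega}\right| + \frac{\pi}{4} \right)}}{4096}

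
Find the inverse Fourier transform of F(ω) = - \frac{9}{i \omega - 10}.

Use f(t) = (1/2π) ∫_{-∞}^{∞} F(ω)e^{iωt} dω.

f(t) = 9 e^{10 t} u\left(- t\right)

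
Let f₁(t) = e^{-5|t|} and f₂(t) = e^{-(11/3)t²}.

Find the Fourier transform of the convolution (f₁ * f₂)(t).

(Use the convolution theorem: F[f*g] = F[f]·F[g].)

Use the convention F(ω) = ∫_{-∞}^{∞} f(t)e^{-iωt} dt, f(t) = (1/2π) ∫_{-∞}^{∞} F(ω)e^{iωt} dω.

F[f₁*f₂](ω) = \frac{10 \sqrt{33} \sqrt{\pi} e^{- \frac{3 \omega^{2}}{44}}}{11 \left(\omega^{2} + 25\right)}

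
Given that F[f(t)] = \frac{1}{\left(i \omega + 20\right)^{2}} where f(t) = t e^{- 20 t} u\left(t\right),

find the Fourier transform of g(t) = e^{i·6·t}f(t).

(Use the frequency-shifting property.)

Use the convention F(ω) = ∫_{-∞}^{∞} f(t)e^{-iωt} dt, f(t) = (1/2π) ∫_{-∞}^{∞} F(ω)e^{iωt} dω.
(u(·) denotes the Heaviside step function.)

F[g](ω) = \frac{1}{\left(i \left(\omega - 6\right) + 20\right)^{2}}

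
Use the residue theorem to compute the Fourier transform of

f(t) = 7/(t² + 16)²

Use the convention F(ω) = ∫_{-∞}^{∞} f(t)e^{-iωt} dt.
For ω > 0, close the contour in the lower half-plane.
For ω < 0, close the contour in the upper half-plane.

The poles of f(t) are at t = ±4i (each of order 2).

Let g(z) = f(z)e^{-iωz}; for large |z| the factor e^{-iωz} decays in the lower half-plane when ω > 0 and in the upper half-plane when ω < 0.

Case ω > 0 (lower half-plane, clockwise contour ⇒ F(ω) = -2πi·ΣRes):
  Res_{z = - 4 i} g(z) = \frac{7 i \left(4 \omega + 1\right) e^{- 4 \omega}}{256} (pole of order 2)
  F(ω) = -2πi·ΣRes = \frac{7 \pi \left(4 \omega + 1\right) e^{- 4 \omega}}{128}

Case ω < 0 (upper half-plane, counterclockwise contour ⇒ F(ω) = +2πi·ΣRes):
  Res_{z = 4 i} g(z) = \frac{7 i \left(4 \omega - 1\right) e^{4 \omega}}{256} (pole of order 2)
  F(ω) = 2πi·ΣRes = \frac{7 \pi \left(1 - 4 \omega\right) e^{4 \omega}}{128}

Both cases combine into a single formula in |ω|:

F(ω) = \frac{7 \pi \left(4 \left|{\omega}\right| + 1\right) e^{- 4 \left|{\omega}\right|}}{128}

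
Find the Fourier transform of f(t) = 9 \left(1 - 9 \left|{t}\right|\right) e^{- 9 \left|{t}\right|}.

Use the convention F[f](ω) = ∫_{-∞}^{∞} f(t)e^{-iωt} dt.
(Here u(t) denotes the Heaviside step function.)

F(ω) = \frac{324 \omega^{2}}{\left(\omega^{2} + 81\right)^{2}}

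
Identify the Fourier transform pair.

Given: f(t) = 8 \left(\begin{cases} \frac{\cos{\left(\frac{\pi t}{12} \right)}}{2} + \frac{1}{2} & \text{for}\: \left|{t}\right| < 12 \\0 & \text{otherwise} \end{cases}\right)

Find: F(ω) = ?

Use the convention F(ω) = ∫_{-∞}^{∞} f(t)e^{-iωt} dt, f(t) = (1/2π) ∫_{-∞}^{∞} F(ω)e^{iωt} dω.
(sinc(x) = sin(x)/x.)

F(ω) = - \frac{96 \pi^{2} \operatorname{sinc}{\left(12 \omega \right)}}{144 \omega^{2} - \pi^{2}}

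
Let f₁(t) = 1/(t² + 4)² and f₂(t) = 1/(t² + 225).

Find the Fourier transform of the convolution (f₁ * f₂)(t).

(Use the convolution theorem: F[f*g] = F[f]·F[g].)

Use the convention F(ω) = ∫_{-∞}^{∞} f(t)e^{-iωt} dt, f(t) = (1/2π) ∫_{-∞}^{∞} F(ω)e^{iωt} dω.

F[f₁*f₂](ω) = \frac{\pi^{2} \left(2 \left|{\omega}\right| + 1\right) e^{- 17 \left|{\omega}\right|}}{240}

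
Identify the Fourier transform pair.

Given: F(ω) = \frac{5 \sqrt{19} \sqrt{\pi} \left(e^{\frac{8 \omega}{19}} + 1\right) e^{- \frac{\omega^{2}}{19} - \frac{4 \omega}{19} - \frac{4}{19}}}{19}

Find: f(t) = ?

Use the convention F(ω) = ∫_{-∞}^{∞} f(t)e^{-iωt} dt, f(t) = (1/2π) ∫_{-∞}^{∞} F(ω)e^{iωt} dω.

f(t) = 5 e^{- \frac{19 t^{2}}{4}} \cos{\left(2 t \right)}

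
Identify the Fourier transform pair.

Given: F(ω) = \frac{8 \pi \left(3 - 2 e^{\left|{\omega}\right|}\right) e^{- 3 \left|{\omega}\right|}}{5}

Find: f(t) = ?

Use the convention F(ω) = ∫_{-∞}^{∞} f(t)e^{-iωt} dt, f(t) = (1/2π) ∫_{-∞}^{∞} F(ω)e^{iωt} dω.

f(t) = \frac{8 t^{2}}{\left(t^{2} + 4\right) \left(t^{2} + 9\right)}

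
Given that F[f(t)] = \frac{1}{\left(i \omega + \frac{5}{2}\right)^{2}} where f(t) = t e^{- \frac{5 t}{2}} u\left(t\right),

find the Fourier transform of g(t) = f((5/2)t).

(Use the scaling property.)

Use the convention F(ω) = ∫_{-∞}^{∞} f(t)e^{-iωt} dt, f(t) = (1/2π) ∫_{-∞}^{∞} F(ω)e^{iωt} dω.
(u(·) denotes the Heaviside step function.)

F[g](ω) = \frac{40}{\left(4 i \omega + 25\right)^{2}}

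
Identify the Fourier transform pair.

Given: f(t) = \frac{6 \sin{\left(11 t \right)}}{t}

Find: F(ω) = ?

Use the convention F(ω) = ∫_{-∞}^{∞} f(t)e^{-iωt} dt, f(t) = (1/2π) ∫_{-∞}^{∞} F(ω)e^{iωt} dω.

F(ω) = \begin{cases} 6 \pi & \text{for}\: \omega > -11 \wedge \omega < 11 \\0 & \text{otherwise} \end{cases}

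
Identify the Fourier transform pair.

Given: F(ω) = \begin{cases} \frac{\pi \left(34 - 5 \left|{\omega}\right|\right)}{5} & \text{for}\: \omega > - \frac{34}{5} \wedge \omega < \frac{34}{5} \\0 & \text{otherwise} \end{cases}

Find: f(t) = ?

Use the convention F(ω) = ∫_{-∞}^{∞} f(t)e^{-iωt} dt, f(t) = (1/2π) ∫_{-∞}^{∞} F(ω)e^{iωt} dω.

f(t) = \frac{2 \sin^{2}{\left(\frac{17 t}{5} \right)}}{t^{2}}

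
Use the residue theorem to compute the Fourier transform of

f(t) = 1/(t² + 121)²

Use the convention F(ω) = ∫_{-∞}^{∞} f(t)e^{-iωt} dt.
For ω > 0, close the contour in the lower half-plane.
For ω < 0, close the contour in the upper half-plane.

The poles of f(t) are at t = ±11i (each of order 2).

Let g(z) = f(z)e^{-iωz}; for large |z| the factor e^{-iωz} decays in the lower half-plane when ω > 0 and in the upper half-plane when ω < 0.

Case ω > 0 (lower half-plane, clockwise contour ⇒ F(ω) = -2πi·ΣRes):
  Res_{z = - 11 i} g(z) = \frac{i \left(11 \omega + 1\right) e^{- 11 \omega}}{5324} (pole of order 2)
  F(ω) = -2πi·ΣRes = \frac{\pi \left(11 \omega + 1\right) e^{- 11 \omega}}{2662}

Case ω < 0 (upper half-plane, counterclockwise contour ⇒ F(ω) = +2πi·ΣRes):
  Res_{z = 11 i} g(z) = \frac{i \left(11 \omega - 1\right) e^{11 \omega}}{5324} (pole of order 2)
  F(ω) = 2πi·ΣRes = \frac{\pi \left(1 - 11 \omega\right) e^{11 \omega}}{2662}

Both cases combine into a single formula in |ω|:

F(ω) = \frac{\pi \left(11 \left|{\omega}\right| + 1\right) e^{- 11 \left|{\omega}\right|}}{2662}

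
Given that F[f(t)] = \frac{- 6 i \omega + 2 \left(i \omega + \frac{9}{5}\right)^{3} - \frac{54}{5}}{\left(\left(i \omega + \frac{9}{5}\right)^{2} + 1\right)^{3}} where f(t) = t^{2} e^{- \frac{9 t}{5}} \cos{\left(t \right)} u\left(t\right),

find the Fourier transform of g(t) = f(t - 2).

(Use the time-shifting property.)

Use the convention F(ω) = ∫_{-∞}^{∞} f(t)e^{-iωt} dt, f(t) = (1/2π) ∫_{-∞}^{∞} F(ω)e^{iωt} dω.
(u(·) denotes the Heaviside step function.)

F[g](ω) = \frac{250 \left(- 375 i \omega + \left(5 i \omega + 9\right)^{3} - 675\right) e^{- 2 i \omega}}{\left(\left(5 i \omega + 9\right)^{2} + 25\right)^{3}}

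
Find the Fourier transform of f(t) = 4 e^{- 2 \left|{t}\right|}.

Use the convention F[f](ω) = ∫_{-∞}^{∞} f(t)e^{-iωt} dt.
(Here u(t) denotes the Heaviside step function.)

F(ω) = \frac{16}{\omega^{2} + 4}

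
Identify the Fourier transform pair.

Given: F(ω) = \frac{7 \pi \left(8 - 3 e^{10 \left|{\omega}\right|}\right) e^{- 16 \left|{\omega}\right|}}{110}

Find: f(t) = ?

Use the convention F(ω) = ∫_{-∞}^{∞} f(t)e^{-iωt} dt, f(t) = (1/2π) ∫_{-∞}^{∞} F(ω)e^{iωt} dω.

f(t) = \frac{7 t^{2}}{\left(t^{2} + 36\right) \left(t^{2} + 256\right)}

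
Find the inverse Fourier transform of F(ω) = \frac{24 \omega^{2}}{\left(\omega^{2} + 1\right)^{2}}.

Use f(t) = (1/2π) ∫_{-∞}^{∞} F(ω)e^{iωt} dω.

f(t) = 6 \left(1 - \left|{t}\right|\right) e^{- \left|{t}\right|}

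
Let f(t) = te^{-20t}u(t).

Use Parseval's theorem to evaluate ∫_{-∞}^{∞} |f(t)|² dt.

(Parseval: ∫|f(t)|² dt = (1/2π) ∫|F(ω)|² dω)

∫|f(t)|² dt = \frac{1}{32000}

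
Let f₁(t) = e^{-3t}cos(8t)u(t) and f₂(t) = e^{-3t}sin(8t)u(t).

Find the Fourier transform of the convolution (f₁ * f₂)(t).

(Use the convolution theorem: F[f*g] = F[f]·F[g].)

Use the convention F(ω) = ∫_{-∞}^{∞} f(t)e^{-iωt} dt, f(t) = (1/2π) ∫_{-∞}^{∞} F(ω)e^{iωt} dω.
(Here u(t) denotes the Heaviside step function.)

F[f₁*f₂](ω) = \frac{8 \left(i \omega + 3\right)}{\left(\left(i \omega + 3\right)^{2} + 64\right)^{2}}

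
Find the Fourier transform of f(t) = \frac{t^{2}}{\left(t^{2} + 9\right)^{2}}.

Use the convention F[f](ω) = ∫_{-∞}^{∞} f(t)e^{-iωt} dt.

F(ω) = \frac{\pi \left(1 - 3 \left|{\omega}\right|\right) e^{- 3 \left|{\omega}\right|}}{6}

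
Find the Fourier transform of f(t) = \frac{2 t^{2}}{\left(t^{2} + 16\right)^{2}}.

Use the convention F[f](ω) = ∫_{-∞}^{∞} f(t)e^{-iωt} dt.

F(ω) = \frac{\pi \left(1 - 4 \left|{\omega}\right|\right) e^{- 4 \left|{\omega}\right|}}{4}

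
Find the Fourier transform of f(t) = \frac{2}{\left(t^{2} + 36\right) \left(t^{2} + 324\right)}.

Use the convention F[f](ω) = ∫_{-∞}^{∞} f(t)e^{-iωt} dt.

F(ω) = \frac{\pi \left(3 e^{12 \left|{\omega}\right|} - 1\right) e^{- 18 \left|{\omega}\right|}}{2592}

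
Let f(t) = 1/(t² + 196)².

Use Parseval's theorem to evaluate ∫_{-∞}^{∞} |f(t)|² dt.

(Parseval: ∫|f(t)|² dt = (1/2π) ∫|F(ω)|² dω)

∫|f(t)|² dt = \frac{5 \pi}{1686616064}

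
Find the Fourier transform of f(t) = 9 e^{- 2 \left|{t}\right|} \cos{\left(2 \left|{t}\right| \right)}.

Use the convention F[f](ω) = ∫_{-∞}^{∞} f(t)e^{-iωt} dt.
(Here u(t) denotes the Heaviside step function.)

F(ω) = \frac{36 \left(\omega^{2} + 8\right)}{\omega^{4} + 64}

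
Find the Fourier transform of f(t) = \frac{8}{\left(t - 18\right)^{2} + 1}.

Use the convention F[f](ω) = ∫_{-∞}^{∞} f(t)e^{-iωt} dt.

F(ω) = 8 \pi e^{- 18 i \omega - \left|{\omega}\right|}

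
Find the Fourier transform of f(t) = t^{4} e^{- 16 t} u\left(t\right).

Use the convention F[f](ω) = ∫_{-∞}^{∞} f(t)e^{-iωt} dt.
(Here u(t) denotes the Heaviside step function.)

F(ω) = \frac{24}{\left(i \omega + 16\right)^{5}}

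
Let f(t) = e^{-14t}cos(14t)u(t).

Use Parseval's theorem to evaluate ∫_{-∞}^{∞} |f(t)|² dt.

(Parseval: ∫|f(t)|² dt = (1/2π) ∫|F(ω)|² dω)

∫|f(t)|² dt = \frac{3}{112}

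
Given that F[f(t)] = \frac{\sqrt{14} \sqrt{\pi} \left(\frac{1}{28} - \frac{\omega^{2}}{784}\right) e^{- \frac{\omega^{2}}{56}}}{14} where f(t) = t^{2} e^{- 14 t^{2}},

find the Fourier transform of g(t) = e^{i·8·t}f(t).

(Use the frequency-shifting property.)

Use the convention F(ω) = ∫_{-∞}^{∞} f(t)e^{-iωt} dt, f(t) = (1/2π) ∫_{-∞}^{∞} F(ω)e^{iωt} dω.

F[g](ω) = \frac{\sqrt{14} \sqrt{\pi} \left(28 - \left(\omega - 8\right)^{2}\right) e^{- \frac{\left(\omega - 8\right)^{2}}{56}}}{10976}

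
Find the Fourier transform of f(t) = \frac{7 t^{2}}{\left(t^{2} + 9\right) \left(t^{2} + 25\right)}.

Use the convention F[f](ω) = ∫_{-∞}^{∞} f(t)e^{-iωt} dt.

F(ω) = \frac{7 \pi \left(5 - 3 e^{2 \left|{\omega}\right|}\right) e^{- 5 \left|{\omega}\right|}}{16}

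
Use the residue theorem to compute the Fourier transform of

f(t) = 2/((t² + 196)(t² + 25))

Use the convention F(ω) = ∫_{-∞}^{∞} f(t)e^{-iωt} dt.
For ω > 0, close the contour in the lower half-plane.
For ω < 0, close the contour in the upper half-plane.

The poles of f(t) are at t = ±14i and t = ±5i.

Let g(z) = f(z)e^{-iωz}; for large |z| the factor e^{-iωz} decays in the lower half-plane when ω > 0 and in the upper half-plane when ω < 0.

Case ω > 0 (lower half-plane, clockwise contour ⇒ F(ω) = -2πi·ΣRes):
  Res_{z = - 14 i} g(z) = - \frac{i e^{- 14 \omega}}{2394}
  Res_{z = - 5 i} g(z) = \frac{i e^{- 5 \omega}}{855}
  F(ω) = -2πi·ΣRes = \frac{\pi \left(14 e^{9 \omega} - 5\right) e^{- 14 \omega}}{5985}

Case ω < 0 (upper half-plane, counterclockwise contour ⇒ F(ω) = +2πi·ΣRes):
  Res_{z = 14 i} g(z) = \frac{i e^{14 \omega}}{2394}
  Res_{z = 5 i} g(z) = - \frac{i e^{5 \omega}}{855}
  F(ω) = 2πi·ΣRes = \frac{\pi \left(14 - 5 e^{9 \omega}\right) e^{5 \omega}}{5985}

Both cases combine into a single formula in |ω|:

F(ω) = \frac{\pi \left(14 e^{9 \left|{\omega}\right|} - 5\right) e^{- 14 \left|{\omega}\right|}}{5985}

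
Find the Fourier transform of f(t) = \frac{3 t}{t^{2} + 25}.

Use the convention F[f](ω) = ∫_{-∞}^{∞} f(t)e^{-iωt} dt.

F(ω) = - 3 i \pi e^{- 5 \left|{\omega}\right|} \operatorname{sign}{\left(\omega \right)}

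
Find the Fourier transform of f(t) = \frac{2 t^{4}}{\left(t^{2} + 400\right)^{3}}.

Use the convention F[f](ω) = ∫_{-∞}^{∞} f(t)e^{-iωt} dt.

F(ω) = \frac{\pi \left(400 \omega^{2} - 100 \left|{\omega}\right| + 3\right) e^{- 20 \left|{\omega}\right|}}{80}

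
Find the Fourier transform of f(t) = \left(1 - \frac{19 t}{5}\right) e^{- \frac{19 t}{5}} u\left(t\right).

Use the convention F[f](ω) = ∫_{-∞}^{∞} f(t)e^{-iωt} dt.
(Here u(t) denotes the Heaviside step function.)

F(ω) = \frac{25 i \omega}{- 25 \omega^{2} + 190 i \omega + 361}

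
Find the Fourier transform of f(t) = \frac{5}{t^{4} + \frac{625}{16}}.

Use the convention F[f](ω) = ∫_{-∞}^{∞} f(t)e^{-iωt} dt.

F(ω) = \frac{8 \pi e^{- \frac{5 \sqrt{2} \left|{\omega}\right|}{4}} \sin{\left(\frac{5 \sqrt{2} \left|{\omega}\right|}{4} + \frac{\pi}{4} \right)}}{25}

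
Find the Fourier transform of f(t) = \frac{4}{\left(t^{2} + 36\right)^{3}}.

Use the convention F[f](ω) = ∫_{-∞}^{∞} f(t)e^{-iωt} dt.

F(ω) = \frac{\pi \left(12 \omega^{2} + 6 \left|{\omega}\right| + 1\right) e^{- 6 \left|{\omega}\right|}}{5184}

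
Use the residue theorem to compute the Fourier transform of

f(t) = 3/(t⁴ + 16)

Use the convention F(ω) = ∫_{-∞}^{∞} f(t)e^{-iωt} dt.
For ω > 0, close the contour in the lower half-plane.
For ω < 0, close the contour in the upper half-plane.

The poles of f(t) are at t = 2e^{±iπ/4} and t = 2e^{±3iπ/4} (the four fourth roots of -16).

Let g(z) = f(z)e^{-iωz}; for large |z| the factor e^{-iωz} decays in the lower half-plane when ω > 0 and in the upper half-plane when ω < 0.

Case ω > 0 (lower half-plane, clockwise contour ⇒ F(ω) = -2πi·ΣRes):
  Res_{z = - \sqrt{2} - \sqrt{2} i} g(z) = \frac{3 \sqrt{2} i \left(1 - i\right) e^{\sqrt{2} \omega \left(-1 + i\right)}}{64}
  Res_{z = \sqrt{2} - \sqrt{2} i} g(z) = \frac{3 \sqrt{2} i \left(1 + i\right) e^{- \sqrt{2} \omega \left(1 + i\right)}}{64}
  F(ω) = -2πi·ΣRes = \frac{3 \sqrt{2} \pi \left(1 - i\right) \left(e^{2 \sqrt{2} i \omega} + i\right) e^{- \sqrt{2} \omega \left(1 + i\right)}}{32} = \frac{3 \pi e^{- \sqrt{2} \omega} \sin{\left(\sqrt{2} \omega + \frac{\pi}{4} \right)}}{8}

Case ω < 0 (upper half-plane, counterclockwise contour ⇒ F(ω) = +2πi·ΣRes):
  Res_{z = \sqrt{2} + \sqrt{2} i} g(z) = \frac{3 \sqrt{2} i \left(-1 + i\right) e^{\sqrt{2} \omega \left(1 - i\right)}}{64}
  Res_{z = - \sqrt{2} + \sqrt{2} i} g(z) = \frac{3 \sqrt{2} \left(1 - i\right) e^{\sqrt{2} \omega \left(1 + i\right)}}{64}
  F(ω) = 2πi·ΣRes = - \frac{3 \sqrt{2} i \pi \left(i \left(1 - i\right) e^{\sqrt{2} \omega \left(1 - i\right)} - \left(1 - i\right) e^{\sqrt{2} \omega \left(1 + i\right)}\right)}{32} = \frac{3 \pi e^{\sqrt{2} \omega} \cos{\left(\sqrt{2} \omega + \frac{\pi}{4} \right)}}{8}

Both cases combine into a single formula in |ω|:

F(ω) = \frac{3 \pi e^{- \sqrt{2} \left|{\omega}\right|} \sin{\left(\sqrt{2} \left|{\omega}\right| + \frac{\pi}{4} \right)}}{8}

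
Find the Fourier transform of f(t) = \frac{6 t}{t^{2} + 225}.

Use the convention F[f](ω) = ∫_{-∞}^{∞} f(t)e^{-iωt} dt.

F(ω) = - 6 i \pi e^{- 15 \left|{\omega}\right|} \operatorname{sign}{\left(\omega \right)}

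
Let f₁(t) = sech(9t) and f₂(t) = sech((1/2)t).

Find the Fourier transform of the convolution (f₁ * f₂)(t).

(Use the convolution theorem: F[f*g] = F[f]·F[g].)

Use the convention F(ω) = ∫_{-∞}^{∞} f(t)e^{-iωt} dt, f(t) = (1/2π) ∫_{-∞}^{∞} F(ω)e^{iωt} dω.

F[f₁*f₂](ω) = \frac{2 \pi^{2}}{9 \cosh{\left(\frac{\pi \omega}{18} \right)} \cosh{\left(\pi \omega \right)}}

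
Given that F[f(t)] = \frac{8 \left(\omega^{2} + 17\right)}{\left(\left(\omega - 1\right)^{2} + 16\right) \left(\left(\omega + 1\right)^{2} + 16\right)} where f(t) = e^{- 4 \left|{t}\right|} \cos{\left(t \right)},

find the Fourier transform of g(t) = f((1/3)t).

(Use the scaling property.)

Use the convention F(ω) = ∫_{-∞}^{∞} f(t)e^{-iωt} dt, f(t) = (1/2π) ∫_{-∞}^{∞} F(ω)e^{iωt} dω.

F[g](ω) = \frac{24 \left(9 \omega^{2} + 17\right)}{81 \omega^{4} + 270 \omega^{2} + 289}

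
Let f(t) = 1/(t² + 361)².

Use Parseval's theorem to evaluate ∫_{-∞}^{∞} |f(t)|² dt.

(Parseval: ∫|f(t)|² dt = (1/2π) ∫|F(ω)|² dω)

∫|f(t)|² dt = \frac{5 \pi}{14301947824}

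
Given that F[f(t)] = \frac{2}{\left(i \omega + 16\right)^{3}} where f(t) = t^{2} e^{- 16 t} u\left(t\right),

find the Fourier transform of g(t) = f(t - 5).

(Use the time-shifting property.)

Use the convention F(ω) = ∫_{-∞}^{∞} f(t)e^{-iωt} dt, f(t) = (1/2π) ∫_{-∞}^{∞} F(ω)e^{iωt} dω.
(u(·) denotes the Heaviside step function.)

F[g](ω) = \frac{2 e^{- 5 i \omega}}{\left(i \omega + 16\right)^{3}}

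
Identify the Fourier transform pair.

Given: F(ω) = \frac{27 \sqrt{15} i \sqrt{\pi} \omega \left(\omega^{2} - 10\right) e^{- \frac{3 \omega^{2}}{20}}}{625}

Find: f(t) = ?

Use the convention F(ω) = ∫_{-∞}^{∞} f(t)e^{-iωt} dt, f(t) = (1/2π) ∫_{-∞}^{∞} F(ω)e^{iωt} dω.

f(t) = 8 t^{3} e^{- \frac{5 t^{2}}{3}}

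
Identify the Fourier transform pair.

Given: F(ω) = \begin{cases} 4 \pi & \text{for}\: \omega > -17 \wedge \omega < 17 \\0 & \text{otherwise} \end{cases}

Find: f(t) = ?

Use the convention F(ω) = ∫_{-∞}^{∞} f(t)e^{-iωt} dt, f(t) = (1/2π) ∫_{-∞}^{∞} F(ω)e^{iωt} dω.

f(t) = \frac{4 \sin{\left(17 t \right)}}{t}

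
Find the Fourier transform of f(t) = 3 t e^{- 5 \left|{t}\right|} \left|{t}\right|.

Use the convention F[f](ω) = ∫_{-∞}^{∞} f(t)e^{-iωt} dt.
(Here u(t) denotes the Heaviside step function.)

F(ω) = \frac{12 i \omega \left(\omega^{2} - 75\right)}{\left(\omega^{2} + 25\right)^{3}}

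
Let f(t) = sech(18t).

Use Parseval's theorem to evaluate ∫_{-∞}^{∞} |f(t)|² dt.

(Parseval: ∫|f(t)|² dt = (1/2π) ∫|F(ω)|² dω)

∫|f(t)|² dt = \frac{1}{9}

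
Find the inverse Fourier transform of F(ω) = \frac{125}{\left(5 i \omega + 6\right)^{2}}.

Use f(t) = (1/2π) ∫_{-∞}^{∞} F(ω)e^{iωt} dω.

f(t) = 5 t e^{- \frac{6 t}{5}} u\left(t\right)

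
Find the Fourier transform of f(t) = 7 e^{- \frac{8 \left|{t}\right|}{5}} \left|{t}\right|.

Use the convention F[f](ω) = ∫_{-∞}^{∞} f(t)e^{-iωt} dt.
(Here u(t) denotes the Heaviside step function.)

F(ω) = \frac{350 \left(64 - 25 \omega^{2}\right)}{\left(25 \omega^{2} + 64\right)^{2}}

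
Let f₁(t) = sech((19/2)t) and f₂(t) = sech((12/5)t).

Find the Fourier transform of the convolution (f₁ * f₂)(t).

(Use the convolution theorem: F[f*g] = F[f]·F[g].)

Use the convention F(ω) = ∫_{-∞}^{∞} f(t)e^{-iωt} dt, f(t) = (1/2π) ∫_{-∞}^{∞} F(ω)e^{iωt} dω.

F[f₁*f₂](ω) = \frac{5 \pi^{2}}{114 \cosh{\left(\frac{\pi \omega}{19} \right)} \cosh{\left(\frac{5 \pi \omega}{24} \right)}}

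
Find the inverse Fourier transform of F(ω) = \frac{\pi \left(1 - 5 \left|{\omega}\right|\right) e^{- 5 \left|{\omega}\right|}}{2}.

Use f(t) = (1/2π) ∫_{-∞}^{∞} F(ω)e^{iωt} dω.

f(t) = \frac{5 t^{2}}{\left(t^{2} + 25\right)^{2}}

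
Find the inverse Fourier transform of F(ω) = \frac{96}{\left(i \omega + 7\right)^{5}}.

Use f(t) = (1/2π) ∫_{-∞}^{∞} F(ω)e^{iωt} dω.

f(t) = 4 t^{4} e^{- 7 t} u\left(t\right)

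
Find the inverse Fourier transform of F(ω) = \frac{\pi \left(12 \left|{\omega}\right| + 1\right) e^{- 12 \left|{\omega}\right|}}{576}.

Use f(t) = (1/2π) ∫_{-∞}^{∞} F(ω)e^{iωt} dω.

f(t) = \frac{6}{\left(t^{2} + 144\right)^{2}}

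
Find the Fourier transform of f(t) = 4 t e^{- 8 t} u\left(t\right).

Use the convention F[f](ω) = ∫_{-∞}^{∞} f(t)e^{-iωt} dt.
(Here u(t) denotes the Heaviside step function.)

F(ω) = \frac{4}{\left(i \omega + 8\right)^{2}}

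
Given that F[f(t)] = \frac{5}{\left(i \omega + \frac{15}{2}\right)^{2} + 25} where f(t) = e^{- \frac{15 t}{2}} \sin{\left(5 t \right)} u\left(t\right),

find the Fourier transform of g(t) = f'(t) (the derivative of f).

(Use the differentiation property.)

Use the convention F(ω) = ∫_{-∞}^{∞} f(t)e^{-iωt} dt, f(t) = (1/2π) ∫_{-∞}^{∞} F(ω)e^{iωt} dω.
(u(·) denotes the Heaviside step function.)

F[g](ω) = \frac{20 i \omega}{\left(2 i \omega + 15\right)^{2} + 100}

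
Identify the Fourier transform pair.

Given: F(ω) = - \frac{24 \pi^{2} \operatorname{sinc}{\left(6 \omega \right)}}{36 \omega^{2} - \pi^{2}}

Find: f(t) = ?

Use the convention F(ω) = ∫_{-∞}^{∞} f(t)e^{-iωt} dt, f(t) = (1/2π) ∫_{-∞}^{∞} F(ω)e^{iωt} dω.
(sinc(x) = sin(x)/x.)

f(t) = 4 \left(\begin{cases} \cos^{2}{\left(\frac{\pi t}{12} \right)} & \text{for}\: \left|{t}\right| < 6 \\0 & \text{otherwise} \end{cases}\right)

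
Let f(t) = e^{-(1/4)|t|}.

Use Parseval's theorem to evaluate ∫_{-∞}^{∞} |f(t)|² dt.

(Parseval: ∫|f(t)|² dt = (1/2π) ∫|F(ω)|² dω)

∫|f(t)|² dt = 4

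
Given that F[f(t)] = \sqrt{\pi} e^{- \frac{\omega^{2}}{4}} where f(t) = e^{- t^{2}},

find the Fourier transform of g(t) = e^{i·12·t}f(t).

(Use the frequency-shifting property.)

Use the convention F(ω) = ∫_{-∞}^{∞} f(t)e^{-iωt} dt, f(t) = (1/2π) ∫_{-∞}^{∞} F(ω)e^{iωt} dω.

F[g](ω) = \sqrt{\pi} e^{- \frac{\left(\omega - 12\right)^{2}}{4}}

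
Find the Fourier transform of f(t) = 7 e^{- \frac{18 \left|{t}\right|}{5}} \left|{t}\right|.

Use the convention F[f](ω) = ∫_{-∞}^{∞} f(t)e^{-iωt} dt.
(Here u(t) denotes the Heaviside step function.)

F(ω) = \frac{350 \left(324 - 25 \omega^{2}\right)}{\left(25 \omega^{2} + 324\right)^{2}}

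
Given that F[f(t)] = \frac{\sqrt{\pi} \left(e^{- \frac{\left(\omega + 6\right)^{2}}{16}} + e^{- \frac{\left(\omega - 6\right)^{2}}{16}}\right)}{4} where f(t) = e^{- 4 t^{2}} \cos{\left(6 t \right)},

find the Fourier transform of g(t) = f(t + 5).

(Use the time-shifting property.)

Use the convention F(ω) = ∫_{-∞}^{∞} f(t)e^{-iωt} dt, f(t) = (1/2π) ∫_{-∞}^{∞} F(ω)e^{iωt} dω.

F[g](ω) = \frac{\sqrt{\pi} \left(e^{\frac{3 \omega}{2}} + 1\right) e^{- \frac{\omega^{2}}{16} - \frac{3 \omega}{4} + 5 i \omega - \frac{9}{4}}}{4}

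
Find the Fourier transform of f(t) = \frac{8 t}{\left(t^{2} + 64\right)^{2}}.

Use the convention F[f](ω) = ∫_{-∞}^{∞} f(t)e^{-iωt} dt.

F(ω) = - \frac{i \pi \omega e^{- 8 \left|{\omega}\right|}}{2}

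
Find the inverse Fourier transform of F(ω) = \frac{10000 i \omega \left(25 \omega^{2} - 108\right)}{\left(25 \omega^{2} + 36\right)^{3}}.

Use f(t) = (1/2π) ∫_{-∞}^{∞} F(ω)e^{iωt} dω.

f(t) = 4 t e^{- \frac{6 \left|{t}\right|}{5}} \left|{t}\right|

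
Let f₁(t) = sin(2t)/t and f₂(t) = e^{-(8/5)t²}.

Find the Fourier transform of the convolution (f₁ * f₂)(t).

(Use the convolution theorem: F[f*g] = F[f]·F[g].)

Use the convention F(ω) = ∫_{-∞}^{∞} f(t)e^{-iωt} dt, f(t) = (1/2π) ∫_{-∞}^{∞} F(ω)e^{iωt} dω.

F[f₁*f₂](ω) = \begin{cases} \frac{\sqrt{10} \pi^{\frac{3}{2}} e^{- \frac{5 \omega^{2}}{32}}}{4} & \text{for}\: \omega > -2 \wedge \omega < 2 \\0 & \text{otherwise} \end{cases}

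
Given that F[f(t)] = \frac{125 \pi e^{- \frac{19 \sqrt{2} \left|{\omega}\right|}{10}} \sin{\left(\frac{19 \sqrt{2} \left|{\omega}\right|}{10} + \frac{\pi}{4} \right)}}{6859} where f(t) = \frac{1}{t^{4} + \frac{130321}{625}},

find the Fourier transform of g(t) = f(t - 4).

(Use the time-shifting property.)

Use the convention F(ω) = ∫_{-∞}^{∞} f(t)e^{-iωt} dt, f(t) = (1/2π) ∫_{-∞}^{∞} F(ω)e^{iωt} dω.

F[g](ω) = \frac{125 \pi e^{- 4 i \omega - \frac{19 \sqrt{2} \left|{\omega}\right|}{10}} \sin{\left(\frac{19 \sqrt{2} \left|{\omega}\right|}{10} + \frac{\pi}{4} \right)}}{6859}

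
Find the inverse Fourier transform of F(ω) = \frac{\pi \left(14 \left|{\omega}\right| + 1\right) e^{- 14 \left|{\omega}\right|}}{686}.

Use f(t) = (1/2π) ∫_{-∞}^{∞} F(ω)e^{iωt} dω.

f(t) = \frac{8}{\left(t^{2} + 196\right)^{2}}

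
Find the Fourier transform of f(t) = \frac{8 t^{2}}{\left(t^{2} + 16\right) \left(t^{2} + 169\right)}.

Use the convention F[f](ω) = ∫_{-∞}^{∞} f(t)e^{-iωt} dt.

F(ω) = \frac{8 \pi \left(13 - 4 e^{9 \left|{\omega}\right|}\right) e^{- 13 \left|{\omega}\right|}}{153}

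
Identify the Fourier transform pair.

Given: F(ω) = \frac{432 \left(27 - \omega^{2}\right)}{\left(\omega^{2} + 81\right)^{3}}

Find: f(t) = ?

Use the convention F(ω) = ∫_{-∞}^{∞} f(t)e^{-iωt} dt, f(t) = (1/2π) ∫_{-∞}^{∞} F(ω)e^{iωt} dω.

f(t) = 4 t^{2} e^{- 9 \left|{t}\right|}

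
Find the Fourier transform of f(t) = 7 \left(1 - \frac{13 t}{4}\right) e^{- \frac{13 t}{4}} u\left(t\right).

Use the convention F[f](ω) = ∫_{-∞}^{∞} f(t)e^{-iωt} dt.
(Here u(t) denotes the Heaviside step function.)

F(ω) = \frac{112 i \omega}{- 16 \omega^{2} + 104 i \omega + 169}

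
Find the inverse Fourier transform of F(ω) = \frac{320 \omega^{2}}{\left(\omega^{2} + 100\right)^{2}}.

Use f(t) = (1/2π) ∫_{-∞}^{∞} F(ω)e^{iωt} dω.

f(t) = 8 \left(1 - 10 \left|{t}\right|\right) e^{- 10 \left|{t}\right|}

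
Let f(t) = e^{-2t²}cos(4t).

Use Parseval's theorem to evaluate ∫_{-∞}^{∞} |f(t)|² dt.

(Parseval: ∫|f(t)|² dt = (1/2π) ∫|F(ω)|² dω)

∫|f(t)|² dt = \frac{\sqrt{\pi} \left(1 + e^{4}\right)}{4 e^{4}}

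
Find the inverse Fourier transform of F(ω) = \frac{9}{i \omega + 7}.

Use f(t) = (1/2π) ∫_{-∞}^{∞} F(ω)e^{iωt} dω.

f(t) = 9 e^{- 7 t} u\left(t\right)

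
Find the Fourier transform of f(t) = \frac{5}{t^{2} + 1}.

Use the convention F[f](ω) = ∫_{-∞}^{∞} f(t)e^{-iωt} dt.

F(ω) = 5 \pi e^{- \left|{\omega}\right|}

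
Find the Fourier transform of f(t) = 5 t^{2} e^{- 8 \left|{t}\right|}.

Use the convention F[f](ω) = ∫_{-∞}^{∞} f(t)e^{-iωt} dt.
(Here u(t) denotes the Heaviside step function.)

F(ω) = \frac{160 \left(64 - 3 \omega^{2}\right)}{\left(\omega^{2} + 64\right)^{3}}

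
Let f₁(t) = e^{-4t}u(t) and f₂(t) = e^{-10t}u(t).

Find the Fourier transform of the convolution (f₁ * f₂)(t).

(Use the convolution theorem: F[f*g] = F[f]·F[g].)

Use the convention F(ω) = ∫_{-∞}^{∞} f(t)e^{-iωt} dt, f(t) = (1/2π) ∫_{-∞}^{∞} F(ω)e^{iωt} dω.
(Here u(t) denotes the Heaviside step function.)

F[f₁*f₂](ω) = \frac{1}{\left(i \omega + 4\right) \left(i \omega + 10\right)}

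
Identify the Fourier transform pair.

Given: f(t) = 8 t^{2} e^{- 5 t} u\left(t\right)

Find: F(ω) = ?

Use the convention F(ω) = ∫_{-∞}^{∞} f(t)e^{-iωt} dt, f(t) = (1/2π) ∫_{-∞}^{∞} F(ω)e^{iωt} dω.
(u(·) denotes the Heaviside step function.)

F(ω) = \frac{16}{\left(i \omega + 5\right)^{3}}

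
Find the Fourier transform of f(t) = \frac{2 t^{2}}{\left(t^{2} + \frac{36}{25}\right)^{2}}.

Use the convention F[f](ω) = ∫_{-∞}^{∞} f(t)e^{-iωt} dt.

F(ω) = \frac{\pi \left(5 - 6 \left|{\omega}\right|\right) e^{- \frac{6 \left|{\omega}\right|}{5}}}{6}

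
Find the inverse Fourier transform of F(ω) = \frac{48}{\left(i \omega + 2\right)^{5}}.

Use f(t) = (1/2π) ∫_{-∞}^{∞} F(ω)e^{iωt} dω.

f(t) = 2 t^{4} e^{- 2 t} u\left(t\right)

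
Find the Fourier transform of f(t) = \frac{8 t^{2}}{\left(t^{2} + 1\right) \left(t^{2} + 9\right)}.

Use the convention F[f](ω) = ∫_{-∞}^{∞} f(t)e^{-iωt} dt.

F(ω) = \pi \left(3 - e^{2 \left|{\omega}\right|}\right) e^{- 3 \left|{\omega}\right|}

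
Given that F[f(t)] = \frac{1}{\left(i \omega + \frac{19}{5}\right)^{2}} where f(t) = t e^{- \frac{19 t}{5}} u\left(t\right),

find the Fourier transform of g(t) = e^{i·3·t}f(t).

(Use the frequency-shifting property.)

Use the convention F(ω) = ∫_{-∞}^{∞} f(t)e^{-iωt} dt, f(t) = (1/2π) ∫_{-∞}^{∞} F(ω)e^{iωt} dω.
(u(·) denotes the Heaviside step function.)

F[g](ω) = \frac{25}{\left(5 i \left(\omega - 3\right) + 19\right)^{2}}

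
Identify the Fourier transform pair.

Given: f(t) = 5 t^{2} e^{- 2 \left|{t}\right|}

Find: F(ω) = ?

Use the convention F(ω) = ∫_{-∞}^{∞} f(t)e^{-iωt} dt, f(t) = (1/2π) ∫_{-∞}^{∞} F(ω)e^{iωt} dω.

F(ω) = \frac{40 \left(4 - 3 \omega^{2}\right)}{\left(\omega^{2} + 4\right)^{3}}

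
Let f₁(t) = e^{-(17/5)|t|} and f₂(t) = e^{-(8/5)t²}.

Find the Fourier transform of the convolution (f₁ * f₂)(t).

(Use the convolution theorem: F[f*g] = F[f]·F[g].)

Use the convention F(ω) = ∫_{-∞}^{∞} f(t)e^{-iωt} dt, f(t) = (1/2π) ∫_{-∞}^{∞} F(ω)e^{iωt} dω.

F[f₁*f₂](ω) = \frac{85 \sqrt{10} \sqrt{\pi} e^{- \frac{5 \omega^{2}}{32}}}{2 \left(25 \omega^{2} + 289\right)}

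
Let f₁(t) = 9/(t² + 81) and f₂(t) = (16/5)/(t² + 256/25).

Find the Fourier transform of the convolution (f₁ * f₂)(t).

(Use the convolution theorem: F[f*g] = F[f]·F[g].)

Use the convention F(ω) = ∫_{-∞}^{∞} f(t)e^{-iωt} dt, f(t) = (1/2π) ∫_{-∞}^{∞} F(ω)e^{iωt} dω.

F[f₁*f₂](ω) = \pi^{2} e^{- \frac{61 \left|{\omega}\right|}{5}}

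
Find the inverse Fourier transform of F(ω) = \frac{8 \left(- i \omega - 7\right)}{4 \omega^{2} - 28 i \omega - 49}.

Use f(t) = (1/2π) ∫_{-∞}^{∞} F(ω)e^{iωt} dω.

f(t) = 2 \left(\frac{7 t}{2} + 1\right) e^{- \frac{7 t}{2}} u\left(t\right)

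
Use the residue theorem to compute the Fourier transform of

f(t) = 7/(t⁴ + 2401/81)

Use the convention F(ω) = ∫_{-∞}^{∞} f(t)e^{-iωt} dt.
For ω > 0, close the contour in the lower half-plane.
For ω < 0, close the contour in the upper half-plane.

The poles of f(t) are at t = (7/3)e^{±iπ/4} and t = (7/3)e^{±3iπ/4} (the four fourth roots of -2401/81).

Let g(z) = f(z)e^{-iωz}; for large |z| the factor e^{-iωz} decays in the lower half-plane when ω > 0 and in the upper half-plane when ω < 0.

Case ω > 0 (lower half-plane, clockwise contour ⇒ F(ω) = -2πi·ΣRes):
  Res_{z = - \frac{7 \sqrt{2}}{6} - \frac{7 \sqrt{2} i}{6}} g(z) = \frac{27 \sqrt{2} i \left(1 - i\right) e^{\frac{7 \sqrt{2} \omega \left(-1 + i\right)}{6}}}{392}
  Res_{z = \frac{7 \sqrt{2}}{6} - \frac{7 \sqrt{2} i}{6}} g(z) = \frac{27 \sqrt{2} i \left(1 + i\right) e^{- \frac{7 \sqrt{2} \omega \left(1 + i\right)}{6}}}{392}
  F(ω) = -2πi·ΣRes = \frac{27 \sqrt{2} \pi \left(1 - i\right) \left(e^{\frac{7 \sqrt{2} i \omega}{3}} + i\right) e^{- \frac{7 \sqrt{2} \omega \left(1 + i\right)}{6}}}{196} = \frac{27 \pi e^{- \frac{7 \sqrt{2} \omega}{6}} \sin{\left(\frac{7 \sqrt{2} \omega}{6} + \frac{\pi}{4} \right)}}{49}

Case ω < 0 (upper half-plane, counterclockwise contour ⇒ F(ω) = +2πi·ΣRes):
  Res_{z = \frac{7 \sqrt{2}}{6} + \frac{7 \sqrt{2} i}{6}} g(z) = \frac{27 \sqrt{2} i \left(-1 + i\right) e^{\frac{7 \sqrt{2} \omega \left(1 - i\right)}{6}}}{392}
  Res_{z = - \frac{7 \sqrt{2}}{6} + \frac{7 \sqrt{2} i}{6}} g(z) = \frac{27 \sqrt{2} \left(1 - i\right) e^{\frac{7 \sqrt{2} \omega \left(1 + i\right)}{6}}}{392}
  F(ω) = 2πi·ΣRes = - \frac{27 \sqrt{2} i \pi \left(i \left(1 - i\right) e^{\frac{7 \sqrt{2} \omega \left(1 - i\right)}{6}} - \left(1 - i\right) e^{\frac{7 \sqrt{2} \omega \left(1 + i\right)}{6}}\right)}{196} = \frac{27 \pi e^{\frac{7 \sqrt{2} \omega}{6}} \cos{\left(\frac{7 \sqrt{2} \omega}{6} + \frac{\pi}{4} \right)}}{49}

Both cases combine into a single formula in |ω|:

F(ω) = \frac{27 \pi e^{- \frac{7 \sqrt{2} \left|{\omega}\right|}{6}} \sin{\left(\frac{7 \sqrt{2} \left|{\omega}\right|}{6} + \frac{\pi}{4} \right)}}{49}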